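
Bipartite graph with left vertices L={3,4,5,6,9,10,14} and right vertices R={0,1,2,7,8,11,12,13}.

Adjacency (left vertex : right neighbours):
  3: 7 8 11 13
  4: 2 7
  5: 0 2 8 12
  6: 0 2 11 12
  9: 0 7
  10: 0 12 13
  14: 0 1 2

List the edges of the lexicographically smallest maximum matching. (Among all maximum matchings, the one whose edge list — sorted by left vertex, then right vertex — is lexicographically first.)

|M| = 7 (so the lex-smallest maximum matching has 7 edges)
process left vertices in ascending order; for each, take the smallest-labelled available neighbour that still permits 7 edges overall, or leave it unmatched if none does
lex-smallest matching: {3-7, 4-2, 5-8, 6-11, 9-0, 10-12, 14-1}

Lex-smallest maximum matching: {(3,7), (4,2), (5,8), (6,11), (9,0), (10,12), (14,1)}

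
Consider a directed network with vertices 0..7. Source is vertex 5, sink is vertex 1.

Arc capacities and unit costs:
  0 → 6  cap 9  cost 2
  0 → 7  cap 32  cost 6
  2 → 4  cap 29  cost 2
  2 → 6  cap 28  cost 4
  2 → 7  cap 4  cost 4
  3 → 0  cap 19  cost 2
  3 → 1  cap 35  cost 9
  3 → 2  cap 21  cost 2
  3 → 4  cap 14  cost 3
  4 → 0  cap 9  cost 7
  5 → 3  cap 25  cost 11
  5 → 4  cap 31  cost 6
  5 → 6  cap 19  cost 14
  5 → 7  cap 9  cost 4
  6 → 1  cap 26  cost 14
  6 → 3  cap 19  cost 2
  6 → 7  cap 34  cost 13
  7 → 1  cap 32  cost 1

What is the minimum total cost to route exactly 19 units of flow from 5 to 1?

Minimum cost for 19 units: 237

shortest-cost path #1: 5→7→1 push 9 @ unit cost 5 (adds 45)
shortest-cost path #2: 5→3→2→7→1 push 4 @ unit cost 18 (adds 72)
shortest-cost path #3: 5→3→1 push 6 @ unit cost 20 (adds 120)
total cost = 237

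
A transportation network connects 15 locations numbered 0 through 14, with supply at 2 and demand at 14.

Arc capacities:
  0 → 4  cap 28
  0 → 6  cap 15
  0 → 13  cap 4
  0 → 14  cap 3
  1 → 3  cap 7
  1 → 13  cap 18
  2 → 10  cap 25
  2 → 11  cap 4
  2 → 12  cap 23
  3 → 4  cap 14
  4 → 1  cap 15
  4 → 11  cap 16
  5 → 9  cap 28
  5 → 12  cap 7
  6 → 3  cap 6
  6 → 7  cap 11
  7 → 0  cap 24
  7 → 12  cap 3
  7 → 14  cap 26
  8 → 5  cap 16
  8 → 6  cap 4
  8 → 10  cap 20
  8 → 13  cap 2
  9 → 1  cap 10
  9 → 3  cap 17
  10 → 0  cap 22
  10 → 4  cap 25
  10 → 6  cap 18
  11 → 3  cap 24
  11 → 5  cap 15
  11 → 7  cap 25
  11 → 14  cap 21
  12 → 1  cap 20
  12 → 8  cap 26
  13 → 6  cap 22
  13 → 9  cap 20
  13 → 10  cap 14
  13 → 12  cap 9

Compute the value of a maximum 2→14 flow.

Maximum flow value: 34

augment #1: 2→11→14 bottleneck 4, total now 4
augment #2: 2→10→0→14 bottleneck 3, total now 7
augment #3: 2→10→4→11→14 bottleneck 16, total now 23
augment #4: 2→10→6→7→14 bottleneck 6, total now 29
augment #5: 2→12→8→6→7→14 bottleneck 4, total now 33
augment #6: 2→12→1→13→6→7→14 bottleneck 1, total now 34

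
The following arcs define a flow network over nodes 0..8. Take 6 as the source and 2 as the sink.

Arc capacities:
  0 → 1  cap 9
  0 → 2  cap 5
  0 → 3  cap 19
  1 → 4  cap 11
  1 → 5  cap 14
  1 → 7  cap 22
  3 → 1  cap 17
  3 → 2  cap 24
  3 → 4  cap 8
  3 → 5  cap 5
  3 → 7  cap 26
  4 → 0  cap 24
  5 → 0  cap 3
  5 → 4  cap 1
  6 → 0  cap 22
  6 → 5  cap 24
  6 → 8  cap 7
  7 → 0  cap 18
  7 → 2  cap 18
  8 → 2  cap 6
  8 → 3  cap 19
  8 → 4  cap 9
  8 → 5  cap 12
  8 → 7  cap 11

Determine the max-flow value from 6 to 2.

Maximum flow value: 33

augment #1: 6→0→2 bottleneck 5, total now 5
augment #2: 6→8→2 bottleneck 6, total now 11
augment #3: 6→0→3→2 bottleneck 17, total now 28
augment #4: 6→8→3→2 bottleneck 1, total now 29
augment #5: 6→5→0→3→2 bottleneck 2, total now 31
augment #6: 6→5→0→1→7→2 bottleneck 1, total now 32
augment #7: 6→5→4→0→1→7→2 bottleneck 1, total now 33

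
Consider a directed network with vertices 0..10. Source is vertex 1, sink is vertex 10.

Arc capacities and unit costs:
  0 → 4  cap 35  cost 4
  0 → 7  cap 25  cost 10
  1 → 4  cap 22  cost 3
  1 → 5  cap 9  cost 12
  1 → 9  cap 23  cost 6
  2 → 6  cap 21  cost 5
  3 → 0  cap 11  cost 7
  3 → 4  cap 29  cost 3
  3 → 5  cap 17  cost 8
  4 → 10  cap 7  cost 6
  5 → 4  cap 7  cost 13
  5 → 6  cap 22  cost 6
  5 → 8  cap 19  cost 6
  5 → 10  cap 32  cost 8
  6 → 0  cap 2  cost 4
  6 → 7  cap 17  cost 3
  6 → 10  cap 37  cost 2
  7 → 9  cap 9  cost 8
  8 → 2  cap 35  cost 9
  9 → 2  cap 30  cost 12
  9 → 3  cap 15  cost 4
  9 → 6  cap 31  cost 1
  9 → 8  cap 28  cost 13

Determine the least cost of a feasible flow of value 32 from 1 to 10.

shortest-cost path #1: 1→4→10 push 7 @ unit cost 9 (adds 63)
shortest-cost path #2: 1→9→6→10 push 23 @ unit cost 9 (adds 207)
shortest-cost path #3: 1→5→10 push 2 @ unit cost 20 (adds 40)
total cost = 310

Minimum cost for 32 units: 310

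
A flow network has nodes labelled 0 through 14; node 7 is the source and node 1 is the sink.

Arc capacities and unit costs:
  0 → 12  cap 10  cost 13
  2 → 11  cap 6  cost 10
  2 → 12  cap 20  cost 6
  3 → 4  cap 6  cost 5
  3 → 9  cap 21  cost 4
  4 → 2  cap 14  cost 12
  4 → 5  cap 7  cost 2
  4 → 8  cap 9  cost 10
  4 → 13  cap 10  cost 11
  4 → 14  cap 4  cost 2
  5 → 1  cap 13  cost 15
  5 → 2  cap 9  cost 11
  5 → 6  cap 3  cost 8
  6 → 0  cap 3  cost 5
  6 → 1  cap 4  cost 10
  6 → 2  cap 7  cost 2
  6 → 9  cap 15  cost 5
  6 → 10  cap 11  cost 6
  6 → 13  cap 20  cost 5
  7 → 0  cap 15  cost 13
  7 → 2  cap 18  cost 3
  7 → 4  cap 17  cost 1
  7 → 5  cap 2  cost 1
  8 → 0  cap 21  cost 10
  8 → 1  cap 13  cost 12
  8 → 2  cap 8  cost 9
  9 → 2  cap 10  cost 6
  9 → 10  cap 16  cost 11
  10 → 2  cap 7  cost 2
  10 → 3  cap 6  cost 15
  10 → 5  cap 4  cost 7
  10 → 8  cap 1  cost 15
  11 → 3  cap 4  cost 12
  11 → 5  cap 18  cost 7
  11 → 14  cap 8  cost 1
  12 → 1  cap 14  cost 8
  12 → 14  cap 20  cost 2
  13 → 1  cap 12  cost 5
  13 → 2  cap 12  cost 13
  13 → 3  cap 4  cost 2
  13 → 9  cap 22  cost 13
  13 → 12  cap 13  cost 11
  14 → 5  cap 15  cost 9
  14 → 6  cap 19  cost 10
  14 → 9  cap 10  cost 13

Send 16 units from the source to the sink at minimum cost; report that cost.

Minimum cost for 16 units: 270

shortest-cost path #1: 7→5→1 push 2 @ unit cost 16 (adds 32)
shortest-cost path #2: 7→2→12→1 push 14 @ unit cost 17 (adds 238)
total cost = 270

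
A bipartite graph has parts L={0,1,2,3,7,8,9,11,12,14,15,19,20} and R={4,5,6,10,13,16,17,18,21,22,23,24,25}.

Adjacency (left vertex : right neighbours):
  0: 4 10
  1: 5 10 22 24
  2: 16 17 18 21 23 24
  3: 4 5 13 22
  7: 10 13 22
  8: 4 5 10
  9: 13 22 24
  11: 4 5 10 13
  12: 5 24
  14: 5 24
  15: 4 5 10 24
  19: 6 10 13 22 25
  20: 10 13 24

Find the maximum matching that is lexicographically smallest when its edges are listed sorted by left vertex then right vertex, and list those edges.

|M| = 8 (so the lex-smallest maximum matching has 8 edges)
process left vertices in ascending order; for each, take the smallest-labelled available neighbour that still permits 8 edges overall, or leave it unmatched if none does
lex-smallest matching: {0-4, 1-5, 2-16, 3-13, 7-10, 9-22, 12-24, 19-6}

Lex-smallest maximum matching: {(0,4), (1,5), (2,16), (3,13), (7,10), (9,22), (12,24), (19,6)}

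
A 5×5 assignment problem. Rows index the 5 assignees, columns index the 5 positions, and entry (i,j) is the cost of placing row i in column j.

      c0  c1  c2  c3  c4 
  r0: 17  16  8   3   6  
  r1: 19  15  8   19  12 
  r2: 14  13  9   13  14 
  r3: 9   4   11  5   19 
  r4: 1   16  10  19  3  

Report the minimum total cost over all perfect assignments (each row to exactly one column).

Minimum assignment cost: 29

optimal assignment: row0→col3 (cost 3), row1→col4 (cost 12), row2→col2 (cost 9), row3→col1 (cost 4), row4→col0 (cost 1)
total = 3 + 12 + 9 + 4 + 1 = 29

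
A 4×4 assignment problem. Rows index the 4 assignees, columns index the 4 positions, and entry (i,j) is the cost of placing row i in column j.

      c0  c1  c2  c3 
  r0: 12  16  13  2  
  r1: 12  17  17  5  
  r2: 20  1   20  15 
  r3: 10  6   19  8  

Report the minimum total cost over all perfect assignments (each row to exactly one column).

Minimum assignment cost: 29

optimal assignment: row0→col2 (cost 13), row1→col3 (cost 5), row2→col1 (cost 1), row3→col0 (cost 10)
total = 13 + 5 + 1 + 10 = 29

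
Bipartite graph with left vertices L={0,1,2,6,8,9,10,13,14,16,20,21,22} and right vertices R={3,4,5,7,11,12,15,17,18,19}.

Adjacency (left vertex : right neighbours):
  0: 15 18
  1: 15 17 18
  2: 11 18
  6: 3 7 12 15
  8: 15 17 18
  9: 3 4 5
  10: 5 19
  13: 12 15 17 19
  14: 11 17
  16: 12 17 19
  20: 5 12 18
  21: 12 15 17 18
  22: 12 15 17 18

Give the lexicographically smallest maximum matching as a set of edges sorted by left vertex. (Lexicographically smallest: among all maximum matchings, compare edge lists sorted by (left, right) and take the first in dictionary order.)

Lex-smallest maximum matching: {(0,15), (1,17), (2,11), (6,3), (8,18), (9,4), (10,5), (13,12), (16,19)}

|M| = 9 (so the lex-smallest maximum matching has 9 edges)
process left vertices in ascending order; for each, take the smallest-labelled available neighbour that still permits 9 edges overall, or leave it unmatched if none does
lex-smallest matching: {0-15, 1-17, 2-11, 6-3, 8-18, 9-4, 10-5, 13-12, 16-19}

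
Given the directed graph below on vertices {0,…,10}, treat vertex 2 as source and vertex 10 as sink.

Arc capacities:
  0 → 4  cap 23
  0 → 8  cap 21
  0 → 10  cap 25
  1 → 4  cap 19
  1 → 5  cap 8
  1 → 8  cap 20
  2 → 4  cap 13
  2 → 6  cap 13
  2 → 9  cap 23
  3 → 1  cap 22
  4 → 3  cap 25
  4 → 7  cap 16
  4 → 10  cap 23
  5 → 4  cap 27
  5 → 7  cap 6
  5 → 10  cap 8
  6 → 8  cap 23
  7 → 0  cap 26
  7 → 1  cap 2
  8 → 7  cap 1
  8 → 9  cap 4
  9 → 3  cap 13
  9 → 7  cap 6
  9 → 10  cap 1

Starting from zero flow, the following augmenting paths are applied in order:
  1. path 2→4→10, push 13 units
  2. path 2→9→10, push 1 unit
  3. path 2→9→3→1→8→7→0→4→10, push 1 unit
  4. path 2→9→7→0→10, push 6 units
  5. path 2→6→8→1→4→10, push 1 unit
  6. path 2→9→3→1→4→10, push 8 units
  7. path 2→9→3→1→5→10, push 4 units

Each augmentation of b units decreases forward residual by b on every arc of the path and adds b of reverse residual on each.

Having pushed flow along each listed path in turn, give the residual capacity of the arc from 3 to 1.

Residual capacity of (3,1): 9

after path 1 (2→4→10, push 13): res(3,1)=22
after path 2 (2→9→10, push 1): res(3,1)=22
after path 3 (2→9→3→1→8→7→0→4→10, push 1): res(3,1)=21
after path 4 (2→9→7→0→10, push 6): res(3,1)=21
after path 5 (2→6→8→1→4→10, push 1): res(3,1)=21
after path 6 (2→9→3→1→4→10, push 8): res(3,1)=13
after path 7 (2→9→3→1→5→10, push 4): res(3,1)=9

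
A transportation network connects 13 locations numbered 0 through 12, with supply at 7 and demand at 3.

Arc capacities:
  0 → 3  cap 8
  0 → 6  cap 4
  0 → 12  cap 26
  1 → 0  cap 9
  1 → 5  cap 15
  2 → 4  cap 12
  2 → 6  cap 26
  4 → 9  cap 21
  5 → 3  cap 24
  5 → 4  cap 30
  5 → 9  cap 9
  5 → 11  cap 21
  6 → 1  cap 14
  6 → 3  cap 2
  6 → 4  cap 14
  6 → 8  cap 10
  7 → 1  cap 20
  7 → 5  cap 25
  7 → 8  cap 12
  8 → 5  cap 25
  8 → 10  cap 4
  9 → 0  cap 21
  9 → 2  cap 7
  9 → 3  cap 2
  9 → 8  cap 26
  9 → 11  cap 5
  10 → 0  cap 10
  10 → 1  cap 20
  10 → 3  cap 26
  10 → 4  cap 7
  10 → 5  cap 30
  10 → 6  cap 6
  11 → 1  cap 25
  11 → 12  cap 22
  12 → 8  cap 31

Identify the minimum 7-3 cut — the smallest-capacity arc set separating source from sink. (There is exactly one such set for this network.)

augment #1: 7→5→3 push 24
augment #2: 7→1→0→3 push 8
augment #3: 7→5→9→3 push 1
augment #4: 7→8→10→3 push 4
augment #5: 7→1→0→6→3 push 1
augment #6: 7→1→5→9→3 push 1
augment #7: 7→1→5→9→0→6→3 push 1
max flow = 40; residual-reachable set from 7 gives S-side
cut edges (S→T): {(0,3), (5,3), (6,3), (8,10), (9,3)} total cap 40

Min-cut arcs: {(0,3), (5,3), (6,3), (8,10), (9,3)} (total capacity 40)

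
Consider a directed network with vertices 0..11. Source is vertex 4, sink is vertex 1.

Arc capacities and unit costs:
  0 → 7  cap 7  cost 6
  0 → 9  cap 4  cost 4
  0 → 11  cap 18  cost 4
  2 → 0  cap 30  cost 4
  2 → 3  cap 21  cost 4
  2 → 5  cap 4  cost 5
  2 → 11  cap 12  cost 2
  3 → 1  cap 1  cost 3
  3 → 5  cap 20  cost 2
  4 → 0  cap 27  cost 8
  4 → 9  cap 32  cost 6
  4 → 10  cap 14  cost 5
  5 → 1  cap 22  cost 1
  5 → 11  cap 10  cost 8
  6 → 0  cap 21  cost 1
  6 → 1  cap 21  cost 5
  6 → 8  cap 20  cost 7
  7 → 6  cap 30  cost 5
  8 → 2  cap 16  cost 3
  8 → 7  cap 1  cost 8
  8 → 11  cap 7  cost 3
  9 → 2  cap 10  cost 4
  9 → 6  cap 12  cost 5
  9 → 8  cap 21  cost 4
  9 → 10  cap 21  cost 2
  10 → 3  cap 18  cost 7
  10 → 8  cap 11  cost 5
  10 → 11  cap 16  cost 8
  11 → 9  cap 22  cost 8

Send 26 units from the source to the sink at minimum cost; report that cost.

shortest-cost path #1: 4→10→3→1 push 1 @ unit cost 15 (adds 15)
shortest-cost path #2: 4→10→3→5→1 push 13 @ unit cost 15 (adds 195)
shortest-cost path #3: 4→9→2→5→1 push 4 @ unit cost 16 (adds 64)
shortest-cost path #4: 4→9→6→1 push 8 @ unit cost 16 (adds 128)
total cost = 402

Minimum cost for 26 units: 402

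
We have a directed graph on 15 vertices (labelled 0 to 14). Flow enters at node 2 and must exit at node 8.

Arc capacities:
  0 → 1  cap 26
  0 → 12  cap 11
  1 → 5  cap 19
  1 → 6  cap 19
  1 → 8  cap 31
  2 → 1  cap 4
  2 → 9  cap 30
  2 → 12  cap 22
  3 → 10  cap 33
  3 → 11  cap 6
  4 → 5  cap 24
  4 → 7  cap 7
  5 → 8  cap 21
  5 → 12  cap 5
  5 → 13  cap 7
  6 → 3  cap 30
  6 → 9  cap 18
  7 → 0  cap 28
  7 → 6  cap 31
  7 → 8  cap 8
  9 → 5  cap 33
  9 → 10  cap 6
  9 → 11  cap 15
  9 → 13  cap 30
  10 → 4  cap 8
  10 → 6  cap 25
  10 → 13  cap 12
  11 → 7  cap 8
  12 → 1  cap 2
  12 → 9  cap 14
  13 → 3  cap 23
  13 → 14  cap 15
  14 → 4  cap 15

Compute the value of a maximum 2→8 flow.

Maximum flow value: 42

augment #1: 2→1→8 bottleneck 4, total now 4
augment #2: 2→9→5→8 bottleneck 21, total now 25
augment #3: 2→12→1→8 bottleneck 2, total now 27
augment #4: 2→9→11→7→8 bottleneck 8, total now 35
augment #5: 2→9→10→4→7→0→1→8 bottleneck 1, total now 36
augment #6: 2→12→9→10→4→7→0→1→8 bottleneck 5, total now 41
augment #7: 2→12→9→13→14→4→7→0→1→8 bottleneck 1, total now 42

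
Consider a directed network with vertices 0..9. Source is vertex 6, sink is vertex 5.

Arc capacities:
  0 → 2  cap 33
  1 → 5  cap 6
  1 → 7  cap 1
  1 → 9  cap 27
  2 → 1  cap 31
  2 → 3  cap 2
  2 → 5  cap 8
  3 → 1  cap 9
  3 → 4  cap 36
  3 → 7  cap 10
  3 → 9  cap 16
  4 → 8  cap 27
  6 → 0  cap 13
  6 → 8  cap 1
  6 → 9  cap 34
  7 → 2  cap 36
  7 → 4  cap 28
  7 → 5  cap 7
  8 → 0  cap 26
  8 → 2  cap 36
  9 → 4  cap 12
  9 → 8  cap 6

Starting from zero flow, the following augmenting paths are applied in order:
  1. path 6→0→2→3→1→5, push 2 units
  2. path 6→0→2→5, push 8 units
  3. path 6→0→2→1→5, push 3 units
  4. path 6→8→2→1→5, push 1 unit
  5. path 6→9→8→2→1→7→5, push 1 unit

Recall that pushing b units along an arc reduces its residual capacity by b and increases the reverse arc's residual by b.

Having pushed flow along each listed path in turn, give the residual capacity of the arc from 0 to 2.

after path 1 (6→0→2→3→1→5, push 2): res(0,2)=31
after path 2 (6→0→2→5, push 8): res(0,2)=23
after path 3 (6→0→2→1→5, push 3): res(0,2)=20
after path 4 (6→8→2→1→5, push 1): res(0,2)=20
after path 5 (6→9→8→2→1→7→5, push 1): res(0,2)=20

Residual capacity of (0,2): 20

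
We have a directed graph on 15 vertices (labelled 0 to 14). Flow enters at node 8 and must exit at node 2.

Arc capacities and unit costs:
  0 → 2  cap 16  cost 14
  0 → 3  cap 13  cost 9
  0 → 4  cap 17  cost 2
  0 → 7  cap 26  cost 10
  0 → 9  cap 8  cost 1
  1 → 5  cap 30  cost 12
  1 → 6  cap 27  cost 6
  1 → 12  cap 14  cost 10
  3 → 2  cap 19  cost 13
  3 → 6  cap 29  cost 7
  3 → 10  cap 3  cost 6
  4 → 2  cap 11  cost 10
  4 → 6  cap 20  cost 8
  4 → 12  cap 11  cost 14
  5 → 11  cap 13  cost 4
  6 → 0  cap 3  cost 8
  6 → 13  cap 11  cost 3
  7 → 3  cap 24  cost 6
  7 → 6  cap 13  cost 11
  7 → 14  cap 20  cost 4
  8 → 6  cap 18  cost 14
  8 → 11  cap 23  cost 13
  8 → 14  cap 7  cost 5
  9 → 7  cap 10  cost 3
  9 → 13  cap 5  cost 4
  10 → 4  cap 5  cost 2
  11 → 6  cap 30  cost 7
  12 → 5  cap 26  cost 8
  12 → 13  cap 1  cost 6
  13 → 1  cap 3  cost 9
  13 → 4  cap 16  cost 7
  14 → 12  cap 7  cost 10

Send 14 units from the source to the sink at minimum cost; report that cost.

Minimum cost for 14 units: 482

shortest-cost path #1: 8→6→13→4→2 push 11 @ unit cost 34 (adds 374)
shortest-cost path #2: 8→6→0→2 push 3 @ unit cost 36 (adds 108)
total cost = 482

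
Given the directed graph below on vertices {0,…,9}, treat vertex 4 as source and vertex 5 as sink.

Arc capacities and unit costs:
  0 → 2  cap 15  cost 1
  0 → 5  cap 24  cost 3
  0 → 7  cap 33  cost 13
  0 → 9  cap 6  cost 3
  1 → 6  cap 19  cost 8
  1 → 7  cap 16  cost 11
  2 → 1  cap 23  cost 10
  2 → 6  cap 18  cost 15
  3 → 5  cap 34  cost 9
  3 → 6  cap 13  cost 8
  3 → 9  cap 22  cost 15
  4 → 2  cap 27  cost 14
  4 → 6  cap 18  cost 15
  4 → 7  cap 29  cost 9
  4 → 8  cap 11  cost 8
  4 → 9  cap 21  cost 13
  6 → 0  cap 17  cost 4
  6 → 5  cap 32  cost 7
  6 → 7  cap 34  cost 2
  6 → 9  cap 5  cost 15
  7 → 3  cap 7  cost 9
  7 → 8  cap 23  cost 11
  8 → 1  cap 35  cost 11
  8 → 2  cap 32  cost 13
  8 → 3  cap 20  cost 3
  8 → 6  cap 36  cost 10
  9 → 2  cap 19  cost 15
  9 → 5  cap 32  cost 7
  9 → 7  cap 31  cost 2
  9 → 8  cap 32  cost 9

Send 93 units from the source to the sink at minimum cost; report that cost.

Minimum cost for 93 units: 2494

shortest-cost path #1: 4→9→5 push 21 @ unit cost 20 (adds 420)
shortest-cost path #2: 4→8→3→5 push 11 @ unit cost 20 (adds 220)
shortest-cost path #3: 4→6→5 push 18 @ unit cost 22 (adds 396)
shortest-cost path #4: 4→7→3→5 push 7 @ unit cost 27 (adds 189)
shortest-cost path #5: 4→7→8→3→5 push 9 @ unit cost 32 (adds 288)
shortest-cost path #6: 4→2→6→5 push 14 @ unit cost 36 (adds 504)
shortest-cost path #7: 4→2→6→0→5 push 4 @ unit cost 36 (adds 144)
shortest-cost path #8: 4→7→8→6→0→5 push 9 @ unit cost 37 (adds 333)
total cost = 2494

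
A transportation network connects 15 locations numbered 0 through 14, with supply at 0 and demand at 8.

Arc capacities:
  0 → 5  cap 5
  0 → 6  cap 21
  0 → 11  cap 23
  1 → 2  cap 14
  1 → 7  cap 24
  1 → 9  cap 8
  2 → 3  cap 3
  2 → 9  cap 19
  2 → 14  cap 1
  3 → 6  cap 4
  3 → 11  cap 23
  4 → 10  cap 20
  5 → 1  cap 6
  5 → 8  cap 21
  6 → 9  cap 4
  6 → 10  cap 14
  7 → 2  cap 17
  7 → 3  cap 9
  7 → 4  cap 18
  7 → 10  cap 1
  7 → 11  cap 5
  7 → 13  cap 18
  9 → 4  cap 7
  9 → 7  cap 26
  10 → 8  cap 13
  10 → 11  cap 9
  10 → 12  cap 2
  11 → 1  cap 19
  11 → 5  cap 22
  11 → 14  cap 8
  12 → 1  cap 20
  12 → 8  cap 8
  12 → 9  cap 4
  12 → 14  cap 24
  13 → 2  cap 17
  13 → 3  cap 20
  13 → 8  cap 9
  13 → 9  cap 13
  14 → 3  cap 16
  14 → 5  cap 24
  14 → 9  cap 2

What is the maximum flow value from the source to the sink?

augment #1: 0→5→8 bottleneck 5, total now 5
augment #2: 0→6→10→8 bottleneck 13, total now 18
augment #3: 0→11→5→8 bottleneck 16, total now 34
augment #4: 0→6→10→12→8 bottleneck 1, total now 35
augment #5: 0→6→9→7→13→8 bottleneck 4, total now 39
augment #6: 0→11→1→7→13→8 bottleneck 5, total now 44
augment #7: 0→11→1→7→10→12→8 bottleneck 1, total now 45

Maximum flow value: 45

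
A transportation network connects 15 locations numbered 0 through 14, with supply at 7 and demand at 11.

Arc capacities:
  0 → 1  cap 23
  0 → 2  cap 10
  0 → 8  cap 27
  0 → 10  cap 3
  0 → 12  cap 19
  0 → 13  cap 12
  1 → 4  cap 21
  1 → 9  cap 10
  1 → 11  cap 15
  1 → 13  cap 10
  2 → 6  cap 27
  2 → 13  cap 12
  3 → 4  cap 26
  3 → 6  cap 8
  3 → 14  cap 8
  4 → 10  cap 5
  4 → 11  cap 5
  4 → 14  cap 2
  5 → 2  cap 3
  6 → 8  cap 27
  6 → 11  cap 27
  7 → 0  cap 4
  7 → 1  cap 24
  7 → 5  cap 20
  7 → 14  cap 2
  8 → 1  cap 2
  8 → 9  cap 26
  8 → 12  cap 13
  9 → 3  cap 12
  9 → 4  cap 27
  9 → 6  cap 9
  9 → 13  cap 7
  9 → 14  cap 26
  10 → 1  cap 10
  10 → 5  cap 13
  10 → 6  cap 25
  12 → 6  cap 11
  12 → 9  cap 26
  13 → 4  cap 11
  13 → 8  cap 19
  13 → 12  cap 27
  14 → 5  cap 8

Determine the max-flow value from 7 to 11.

augment #1: 7→1→11 bottleneck 15, total now 15
augment #2: 7→1→4→11 bottleneck 5, total now 20
augment #3: 7→0→2→6→11 bottleneck 4, total now 24
augment #4: 7→1→9→6→11 bottleneck 4, total now 28
augment #5: 7→5→2→6→11 bottleneck 3, total now 31

Maximum flow value: 31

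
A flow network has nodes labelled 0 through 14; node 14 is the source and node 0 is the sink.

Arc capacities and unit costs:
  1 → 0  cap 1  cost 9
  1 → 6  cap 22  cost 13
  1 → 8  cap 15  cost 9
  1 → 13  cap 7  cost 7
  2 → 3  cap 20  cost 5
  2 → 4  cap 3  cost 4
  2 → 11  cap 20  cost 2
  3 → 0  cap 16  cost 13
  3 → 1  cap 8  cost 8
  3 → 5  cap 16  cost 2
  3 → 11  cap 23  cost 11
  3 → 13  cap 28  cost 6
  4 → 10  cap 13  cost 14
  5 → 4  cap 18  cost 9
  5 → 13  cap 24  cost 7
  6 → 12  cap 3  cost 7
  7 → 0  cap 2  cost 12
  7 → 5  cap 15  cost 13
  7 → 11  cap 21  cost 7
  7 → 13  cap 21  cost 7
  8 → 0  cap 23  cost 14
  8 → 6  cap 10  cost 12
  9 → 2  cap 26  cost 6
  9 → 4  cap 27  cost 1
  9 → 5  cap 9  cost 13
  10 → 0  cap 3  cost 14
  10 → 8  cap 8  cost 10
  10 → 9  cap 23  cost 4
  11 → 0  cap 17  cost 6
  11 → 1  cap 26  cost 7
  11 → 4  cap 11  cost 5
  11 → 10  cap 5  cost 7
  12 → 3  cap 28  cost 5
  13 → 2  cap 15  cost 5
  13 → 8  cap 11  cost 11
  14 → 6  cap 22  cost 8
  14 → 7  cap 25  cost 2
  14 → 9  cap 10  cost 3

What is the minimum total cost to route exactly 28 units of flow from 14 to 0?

shortest-cost path #1: 14→7→0 push 2 @ unit cost 14 (adds 28)
shortest-cost path #2: 14→7→11→0 push 17 @ unit cost 15 (adds 255)
shortest-cost path #3: 14→7→11→1→0 push 1 @ unit cost 25 (adds 25)
shortest-cost path #4: 14→9→2→3→0 push 8 @ unit cost 27 (adds 216)
total cost = 524

Minimum cost for 28 units: 524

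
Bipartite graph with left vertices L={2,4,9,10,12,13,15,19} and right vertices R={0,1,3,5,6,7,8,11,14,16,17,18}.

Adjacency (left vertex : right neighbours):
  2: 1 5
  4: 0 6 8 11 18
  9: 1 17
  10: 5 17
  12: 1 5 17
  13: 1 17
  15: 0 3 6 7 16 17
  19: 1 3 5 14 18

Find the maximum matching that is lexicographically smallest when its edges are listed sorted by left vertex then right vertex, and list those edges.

Lex-smallest maximum matching: {(2,1), (4,0), (9,17), (10,5), (15,3), (19,14)}

|M| = 6 (so the lex-smallest maximum matching has 6 edges)
process left vertices in ascending order; for each, take the smallest-labelled available neighbour that still permits 6 edges overall, or leave it unmatched if none does
lex-smallest matching: {2-1, 4-0, 9-17, 10-5, 15-3, 19-14}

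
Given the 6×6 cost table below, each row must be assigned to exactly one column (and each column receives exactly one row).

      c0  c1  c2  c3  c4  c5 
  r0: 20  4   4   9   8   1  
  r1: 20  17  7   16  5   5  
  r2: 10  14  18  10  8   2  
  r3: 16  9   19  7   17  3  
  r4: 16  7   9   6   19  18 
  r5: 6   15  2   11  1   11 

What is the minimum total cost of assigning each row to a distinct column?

optimal assignment: row0→col1 (cost 4), row1→col4 (cost 5), row2→col0 (cost 10), row3→col5 (cost 3), row4→col3 (cost 6), row5→col2 (cost 2)
total = 4 + 5 + 10 + 3 + 6 + 2 = 30

Minimum assignment cost: 30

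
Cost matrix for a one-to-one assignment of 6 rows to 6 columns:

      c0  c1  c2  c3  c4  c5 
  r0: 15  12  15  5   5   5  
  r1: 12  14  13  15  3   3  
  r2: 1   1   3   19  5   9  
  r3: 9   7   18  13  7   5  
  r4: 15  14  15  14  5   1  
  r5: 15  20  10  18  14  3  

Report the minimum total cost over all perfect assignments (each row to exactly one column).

optimal assignment: row0→col3 (cost 5), row1→col4 (cost 3), row2→col0 (cost 1), row3→col1 (cost 7), row4→col5 (cost 1), row5→col2 (cost 10)
total = 5 + 3 + 1 + 7 + 1 + 10 = 27

Minimum assignment cost: 27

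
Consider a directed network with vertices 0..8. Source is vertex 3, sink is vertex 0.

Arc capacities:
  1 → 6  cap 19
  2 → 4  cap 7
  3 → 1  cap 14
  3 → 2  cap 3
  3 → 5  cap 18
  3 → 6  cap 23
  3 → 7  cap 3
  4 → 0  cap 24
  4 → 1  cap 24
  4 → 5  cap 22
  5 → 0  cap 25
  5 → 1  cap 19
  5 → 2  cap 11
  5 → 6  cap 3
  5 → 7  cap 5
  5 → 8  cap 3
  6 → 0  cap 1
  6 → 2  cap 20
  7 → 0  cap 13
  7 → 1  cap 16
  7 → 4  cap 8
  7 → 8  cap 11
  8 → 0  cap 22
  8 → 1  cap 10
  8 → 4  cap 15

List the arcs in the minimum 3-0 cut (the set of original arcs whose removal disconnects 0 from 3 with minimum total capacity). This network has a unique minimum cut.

Min-cut arcs: {(2,4), (3,5), (3,7), (6,0)} (total capacity 29)

augment #1: 3→5→0 push 18
augment #2: 3→6→0 push 1
augment #3: 3→7→0 push 3
augment #4: 3→2→4→0 push 3
augment #5: 3→6→2→4→0 push 4
max flow = 29; residual-reachable set from 3 gives S-side
cut edges (S→T): {(2,4), (3,5), (3,7), (6,0)} total cap 29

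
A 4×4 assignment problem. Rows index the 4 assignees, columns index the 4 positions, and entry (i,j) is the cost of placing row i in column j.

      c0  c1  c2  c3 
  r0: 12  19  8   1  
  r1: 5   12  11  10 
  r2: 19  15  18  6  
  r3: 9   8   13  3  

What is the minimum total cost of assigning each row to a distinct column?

Minimum assignment cost: 27

optimal assignment: row0→col2 (cost 8), row1→col0 (cost 5), row2→col3 (cost 6), row3→col1 (cost 8)
total = 8 + 5 + 6 + 8 = 27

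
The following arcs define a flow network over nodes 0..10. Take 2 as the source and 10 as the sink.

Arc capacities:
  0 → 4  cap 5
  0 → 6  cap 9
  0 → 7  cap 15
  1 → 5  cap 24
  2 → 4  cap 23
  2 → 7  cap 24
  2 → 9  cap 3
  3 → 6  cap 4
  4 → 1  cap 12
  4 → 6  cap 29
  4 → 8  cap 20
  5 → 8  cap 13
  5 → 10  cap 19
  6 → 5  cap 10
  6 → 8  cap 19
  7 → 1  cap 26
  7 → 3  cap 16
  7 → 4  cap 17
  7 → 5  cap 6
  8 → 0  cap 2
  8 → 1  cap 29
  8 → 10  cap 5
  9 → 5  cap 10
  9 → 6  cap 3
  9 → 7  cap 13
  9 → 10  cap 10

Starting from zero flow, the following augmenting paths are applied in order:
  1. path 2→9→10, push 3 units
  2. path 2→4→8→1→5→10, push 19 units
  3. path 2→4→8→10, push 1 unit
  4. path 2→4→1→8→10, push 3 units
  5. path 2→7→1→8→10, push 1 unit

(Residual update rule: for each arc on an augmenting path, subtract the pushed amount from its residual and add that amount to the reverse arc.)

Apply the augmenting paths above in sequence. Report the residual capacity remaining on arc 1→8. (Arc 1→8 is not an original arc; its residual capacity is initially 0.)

after path 1 (2→9→10, push 3): res(1,8)=0
after path 2 (2→4→8→1→5→10, push 19): res(1,8)=19
after path 3 (2→4→8→10, push 1): res(1,8)=19
after path 4 (2→4→1→8→10, push 3): res(1,8)=16
after path 5 (2→7→1→8→10, push 1): res(1,8)=15

Residual capacity of (1,8): 15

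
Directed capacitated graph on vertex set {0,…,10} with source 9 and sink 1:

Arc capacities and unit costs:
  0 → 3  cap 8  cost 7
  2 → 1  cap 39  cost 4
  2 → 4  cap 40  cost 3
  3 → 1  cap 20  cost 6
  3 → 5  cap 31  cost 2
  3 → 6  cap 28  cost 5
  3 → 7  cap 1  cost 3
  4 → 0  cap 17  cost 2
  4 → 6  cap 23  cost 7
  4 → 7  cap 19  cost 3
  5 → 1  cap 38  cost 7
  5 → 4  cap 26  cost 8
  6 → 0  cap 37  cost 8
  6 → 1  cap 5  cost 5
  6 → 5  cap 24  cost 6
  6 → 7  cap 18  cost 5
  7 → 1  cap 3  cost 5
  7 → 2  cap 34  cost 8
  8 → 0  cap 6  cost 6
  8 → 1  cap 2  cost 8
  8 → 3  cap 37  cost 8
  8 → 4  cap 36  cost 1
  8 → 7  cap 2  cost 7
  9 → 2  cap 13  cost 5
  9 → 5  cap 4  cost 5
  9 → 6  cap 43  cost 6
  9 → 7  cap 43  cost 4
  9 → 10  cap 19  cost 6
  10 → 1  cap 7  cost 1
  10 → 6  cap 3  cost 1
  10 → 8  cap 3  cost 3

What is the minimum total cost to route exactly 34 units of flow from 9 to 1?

shortest-cost path #1: 9→10→1 push 7 @ unit cost 7 (adds 49)
shortest-cost path #2: 9→2→1 push 13 @ unit cost 9 (adds 117)
shortest-cost path #3: 9→7→1 push 3 @ unit cost 9 (adds 27)
shortest-cost path #4: 9→6→1 push 5 @ unit cost 11 (adds 55)
shortest-cost path #5: 9→5→1 push 4 @ unit cost 12 (adds 48)
shortest-cost path #6: 9→7→2→1 push 2 @ unit cost 16 (adds 32)
total cost = 328

Minimum cost for 34 units: 328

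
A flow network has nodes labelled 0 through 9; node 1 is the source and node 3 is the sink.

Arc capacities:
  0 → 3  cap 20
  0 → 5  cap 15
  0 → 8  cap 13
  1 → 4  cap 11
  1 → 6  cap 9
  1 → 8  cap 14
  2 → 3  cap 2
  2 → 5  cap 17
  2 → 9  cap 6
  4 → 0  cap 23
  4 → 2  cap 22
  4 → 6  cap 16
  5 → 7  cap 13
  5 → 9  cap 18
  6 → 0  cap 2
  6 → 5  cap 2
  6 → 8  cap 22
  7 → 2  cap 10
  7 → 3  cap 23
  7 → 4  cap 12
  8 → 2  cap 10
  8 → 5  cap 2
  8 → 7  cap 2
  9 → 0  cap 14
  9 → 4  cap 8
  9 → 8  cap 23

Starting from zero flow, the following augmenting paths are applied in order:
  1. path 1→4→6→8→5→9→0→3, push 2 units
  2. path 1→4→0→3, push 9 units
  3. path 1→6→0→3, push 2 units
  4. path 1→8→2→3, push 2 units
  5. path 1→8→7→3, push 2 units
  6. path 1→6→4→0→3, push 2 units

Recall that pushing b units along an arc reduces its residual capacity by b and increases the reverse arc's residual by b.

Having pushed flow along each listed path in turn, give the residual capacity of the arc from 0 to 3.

after path 1 (1→4→6→8→5→9→0→3, push 2): res(0,3)=18
after path 2 (1→4→0→3, push 9): res(0,3)=9
after path 3 (1→6→0→3, push 2): res(0,3)=7
after path 4 (1→8→2→3, push 2): res(0,3)=7
after path 5 (1→8→7→3, push 2): res(0,3)=7
after path 6 (1→6→4→0→3, push 2): res(0,3)=5

Residual capacity of (0,3): 5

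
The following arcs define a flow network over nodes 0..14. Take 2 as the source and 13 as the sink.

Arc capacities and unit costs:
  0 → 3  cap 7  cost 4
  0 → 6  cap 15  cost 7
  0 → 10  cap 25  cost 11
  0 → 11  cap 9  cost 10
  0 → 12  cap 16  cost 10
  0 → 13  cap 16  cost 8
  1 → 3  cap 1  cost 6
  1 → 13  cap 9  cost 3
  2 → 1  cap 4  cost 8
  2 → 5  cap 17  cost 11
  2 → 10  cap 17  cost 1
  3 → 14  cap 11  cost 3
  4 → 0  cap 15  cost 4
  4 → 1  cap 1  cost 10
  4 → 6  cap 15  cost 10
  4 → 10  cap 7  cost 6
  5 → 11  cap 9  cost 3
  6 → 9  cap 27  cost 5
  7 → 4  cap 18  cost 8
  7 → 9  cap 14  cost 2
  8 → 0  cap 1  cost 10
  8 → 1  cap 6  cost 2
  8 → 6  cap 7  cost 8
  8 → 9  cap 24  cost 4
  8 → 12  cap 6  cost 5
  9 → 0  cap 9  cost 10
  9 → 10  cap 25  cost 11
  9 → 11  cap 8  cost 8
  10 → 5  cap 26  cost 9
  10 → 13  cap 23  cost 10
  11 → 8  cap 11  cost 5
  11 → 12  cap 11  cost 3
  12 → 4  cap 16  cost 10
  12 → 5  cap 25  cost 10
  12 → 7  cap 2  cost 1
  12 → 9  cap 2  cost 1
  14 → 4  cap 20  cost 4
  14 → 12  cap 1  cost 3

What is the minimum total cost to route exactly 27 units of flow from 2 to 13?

shortest-cost path #1: 2→10→13 push 17 @ unit cost 11 (adds 187)
shortest-cost path #2: 2→1→13 push 4 @ unit cost 11 (adds 44)
shortest-cost path #3: 2→5→11→8→1→13 push 5 @ unit cost 24 (adds 120)
shortest-cost path #4: 2→5→11→12→9→0→13 push 1 @ unit cost 36 (adds 36)
total cost = 387

Minimum cost for 27 units: 387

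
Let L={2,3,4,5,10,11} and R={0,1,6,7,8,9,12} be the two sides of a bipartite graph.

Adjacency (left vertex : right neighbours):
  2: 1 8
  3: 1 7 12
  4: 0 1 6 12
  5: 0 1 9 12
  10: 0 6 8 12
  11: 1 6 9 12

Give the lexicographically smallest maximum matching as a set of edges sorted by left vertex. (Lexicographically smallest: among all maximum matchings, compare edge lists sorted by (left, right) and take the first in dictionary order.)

|M| = 6 (so the lex-smallest maximum matching has 6 edges)
process left vertices in ascending order; for each, take the smallest-labelled available neighbour that still permits 6 edges overall, or leave it unmatched if none does
lex-smallest matching: {2-1, 3-7, 4-0, 5-9, 10-6, 11-12}

Lex-smallest maximum matching: {(2,1), (3,7), (4,0), (5,9), (10,6), (11,12)}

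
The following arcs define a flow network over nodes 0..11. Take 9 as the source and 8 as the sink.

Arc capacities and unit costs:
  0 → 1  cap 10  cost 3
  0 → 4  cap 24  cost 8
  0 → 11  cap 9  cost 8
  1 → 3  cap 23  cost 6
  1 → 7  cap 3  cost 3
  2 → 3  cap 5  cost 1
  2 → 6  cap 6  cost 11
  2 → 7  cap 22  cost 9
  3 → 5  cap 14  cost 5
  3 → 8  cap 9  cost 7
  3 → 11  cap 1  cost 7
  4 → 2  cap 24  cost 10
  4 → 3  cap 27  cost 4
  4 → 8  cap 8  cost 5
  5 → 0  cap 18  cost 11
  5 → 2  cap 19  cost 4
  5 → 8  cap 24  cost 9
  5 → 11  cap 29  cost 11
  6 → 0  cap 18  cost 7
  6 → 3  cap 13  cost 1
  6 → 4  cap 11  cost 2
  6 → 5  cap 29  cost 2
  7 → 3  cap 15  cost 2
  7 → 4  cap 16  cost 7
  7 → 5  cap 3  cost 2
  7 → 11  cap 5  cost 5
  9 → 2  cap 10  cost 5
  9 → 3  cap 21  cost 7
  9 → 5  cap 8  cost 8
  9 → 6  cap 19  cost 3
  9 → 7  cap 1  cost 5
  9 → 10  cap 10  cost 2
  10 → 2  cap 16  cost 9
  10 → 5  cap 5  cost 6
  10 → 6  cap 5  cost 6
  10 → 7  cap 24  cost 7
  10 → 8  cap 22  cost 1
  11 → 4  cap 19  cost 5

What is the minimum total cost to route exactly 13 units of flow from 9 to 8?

Minimum cost for 13 units: 60

shortest-cost path #1: 9→10→8 push 10 @ unit cost 3 (adds 30)
shortest-cost path #2: 9→6→4→8 push 3 @ unit cost 10 (adds 30)
total cost = 60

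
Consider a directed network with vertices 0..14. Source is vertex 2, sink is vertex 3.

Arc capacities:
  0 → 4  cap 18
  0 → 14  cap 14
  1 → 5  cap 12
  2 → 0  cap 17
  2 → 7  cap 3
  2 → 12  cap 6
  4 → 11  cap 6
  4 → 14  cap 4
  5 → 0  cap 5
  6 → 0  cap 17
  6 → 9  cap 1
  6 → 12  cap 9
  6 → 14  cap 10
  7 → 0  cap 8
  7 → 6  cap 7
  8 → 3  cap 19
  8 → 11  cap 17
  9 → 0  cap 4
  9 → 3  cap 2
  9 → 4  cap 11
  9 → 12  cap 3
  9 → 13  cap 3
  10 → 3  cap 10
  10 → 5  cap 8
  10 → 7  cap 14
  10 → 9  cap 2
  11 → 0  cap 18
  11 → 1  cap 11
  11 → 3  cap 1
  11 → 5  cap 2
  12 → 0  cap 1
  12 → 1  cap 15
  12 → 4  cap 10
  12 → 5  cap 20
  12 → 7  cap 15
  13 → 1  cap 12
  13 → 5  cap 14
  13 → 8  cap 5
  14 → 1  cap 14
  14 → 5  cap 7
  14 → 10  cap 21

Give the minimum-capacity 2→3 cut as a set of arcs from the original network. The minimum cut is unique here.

augment #1: 2→0→4→11→3 push 1
augment #2: 2→0→14→10→3 push 10
augment #3: 2→7→6→9→3 push 1
augment #4: 2→0→14→10→9→3 push 1
augment #5: 2→0→14→10→9→13→8→3 push 1
max flow = 14; residual-reachable set from 2 gives S-side
cut edges (S→T): {(6,9), (10,3), (10,9), (11,3)} total cap 14

Min-cut arcs: {(6,9), (10,3), (10,9), (11,3)} (total capacity 14)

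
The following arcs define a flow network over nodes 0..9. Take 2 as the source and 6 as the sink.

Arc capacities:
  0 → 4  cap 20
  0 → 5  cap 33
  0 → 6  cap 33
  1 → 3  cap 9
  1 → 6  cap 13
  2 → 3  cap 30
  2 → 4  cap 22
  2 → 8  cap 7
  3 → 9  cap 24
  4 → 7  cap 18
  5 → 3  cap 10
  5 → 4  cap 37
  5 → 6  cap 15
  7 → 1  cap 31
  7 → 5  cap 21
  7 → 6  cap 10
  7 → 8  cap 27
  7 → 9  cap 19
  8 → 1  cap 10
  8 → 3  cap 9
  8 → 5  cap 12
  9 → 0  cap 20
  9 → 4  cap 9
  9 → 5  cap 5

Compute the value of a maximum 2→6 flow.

augment #1: 2→4→7→6 bottleneck 10, total now 10
augment #2: 2→8→1→6 bottleneck 7, total now 17
augment #3: 2→3→9→0→6 bottleneck 20, total now 37
augment #4: 2→3→9→5→6 bottleneck 4, total now 41
augment #5: 2→4→7→1→6 bottleneck 6, total now 47
augment #6: 2→4→7→5→6 bottleneck 2, total now 49

Maximum flow value: 49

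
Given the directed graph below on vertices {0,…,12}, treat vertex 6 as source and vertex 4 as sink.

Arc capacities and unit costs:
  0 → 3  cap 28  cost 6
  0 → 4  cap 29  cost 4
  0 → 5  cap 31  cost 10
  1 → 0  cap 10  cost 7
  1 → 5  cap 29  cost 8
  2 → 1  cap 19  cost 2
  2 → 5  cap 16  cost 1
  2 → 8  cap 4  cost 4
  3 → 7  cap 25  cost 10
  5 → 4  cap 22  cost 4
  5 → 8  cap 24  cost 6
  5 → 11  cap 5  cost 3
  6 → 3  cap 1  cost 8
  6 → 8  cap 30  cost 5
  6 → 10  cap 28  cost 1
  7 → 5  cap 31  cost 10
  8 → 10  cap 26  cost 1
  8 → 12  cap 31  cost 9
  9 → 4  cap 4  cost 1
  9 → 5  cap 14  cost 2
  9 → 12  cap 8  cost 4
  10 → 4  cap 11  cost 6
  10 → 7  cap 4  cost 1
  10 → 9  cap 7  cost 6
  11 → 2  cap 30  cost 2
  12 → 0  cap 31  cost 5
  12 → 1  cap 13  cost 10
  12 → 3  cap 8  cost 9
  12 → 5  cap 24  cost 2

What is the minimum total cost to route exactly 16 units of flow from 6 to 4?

shortest-cost path #1: 6→10→4 push 11 @ unit cost 7 (adds 77)
shortest-cost path #2: 6→10→9→4 push 4 @ unit cost 8 (adds 32)
shortest-cost path #3: 6→10→9→5→4 push 1 @ unit cost 13 (adds 13)
total cost = 122

Minimum cost for 16 units: 122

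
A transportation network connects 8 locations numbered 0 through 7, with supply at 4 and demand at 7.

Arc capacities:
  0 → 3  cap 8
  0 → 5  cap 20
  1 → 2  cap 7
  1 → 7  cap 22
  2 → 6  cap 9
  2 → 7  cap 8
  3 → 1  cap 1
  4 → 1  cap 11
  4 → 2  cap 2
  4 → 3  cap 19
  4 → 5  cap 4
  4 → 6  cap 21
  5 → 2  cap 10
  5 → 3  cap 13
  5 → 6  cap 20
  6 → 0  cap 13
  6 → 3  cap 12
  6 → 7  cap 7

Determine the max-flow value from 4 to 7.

Maximum flow value: 27

augment #1: 4→1→7 bottleneck 11, total now 11
augment #2: 4→2→7 bottleneck 2, total now 13
augment #3: 4→6→7 bottleneck 7, total now 20
augment #4: 4→3→1→7 bottleneck 1, total now 21
augment #5: 4→5→2→7 bottleneck 4, total now 25
augment #6: 4→6→0→5→2→7 bottleneck 2, total now 27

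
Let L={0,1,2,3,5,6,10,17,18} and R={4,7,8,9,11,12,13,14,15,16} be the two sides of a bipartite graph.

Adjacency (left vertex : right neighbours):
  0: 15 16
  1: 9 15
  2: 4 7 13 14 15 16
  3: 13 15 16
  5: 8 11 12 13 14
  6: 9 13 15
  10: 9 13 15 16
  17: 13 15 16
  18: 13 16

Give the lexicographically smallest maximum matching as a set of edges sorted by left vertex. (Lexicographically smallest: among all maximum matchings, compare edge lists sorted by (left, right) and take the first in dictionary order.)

|M| = 6 (so the lex-smallest maximum matching has 6 edges)
process left vertices in ascending order; for each, take the smallest-labelled available neighbour that still permits 6 edges overall, or leave it unmatched if none does
lex-smallest matching: {0-15, 1-9, 2-4, 3-13, 5-8, 10-16}

Lex-smallest maximum matching: {(0,15), (1,9), (2,4), (3,13), (5,8), (10,16)}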